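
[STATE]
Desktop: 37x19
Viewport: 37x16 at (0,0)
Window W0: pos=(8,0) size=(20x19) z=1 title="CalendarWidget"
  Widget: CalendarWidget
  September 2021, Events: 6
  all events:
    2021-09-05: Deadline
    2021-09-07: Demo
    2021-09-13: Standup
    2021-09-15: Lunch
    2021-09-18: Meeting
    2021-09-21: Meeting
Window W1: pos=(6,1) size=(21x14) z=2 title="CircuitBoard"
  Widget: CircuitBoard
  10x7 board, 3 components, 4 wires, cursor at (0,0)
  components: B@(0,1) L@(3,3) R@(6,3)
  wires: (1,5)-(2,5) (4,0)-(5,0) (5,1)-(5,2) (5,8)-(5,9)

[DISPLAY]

        ┏━━━━━━━━━━━━━━━━━━┓         
      ┏━━━━━━━━━━━━━━━━━━━┓┃         
      ┃ CircuitBoard      ┃┨         
      ┠───────────────────┨┃         
      ┃   0 1 2 3 4 5 6 7 ┃┃         
      ┃0  [.]  B          ┃┃         
      ┃                   ┃┃         
      ┃1                  ┃┃         
      ┃                   ┃┃         
      ┃2                  ┃┃         
      ┃                   ┃┃         
      ┃3               L  ┃┃         
      ┃                   ┃┃         
      ┃4   ·              ┃┃         
      ┗━━━━━━━━━━━━━━━━━━━┛┃         
        ┃                  ┃         


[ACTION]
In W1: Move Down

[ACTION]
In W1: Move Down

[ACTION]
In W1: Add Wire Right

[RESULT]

        ┏━━━━━━━━━━━━━━━━━━┓         
      ┏━━━━━━━━━━━━━━━━━━━┓┃         
      ┃ CircuitBoard      ┃┨         
      ┠───────────────────┨┃         
      ┃   0 1 2 3 4 5 6 7 ┃┃         
      ┃0       B          ┃┃         
      ┃                   ┃┃         
      ┃1                  ┃┃         
      ┃                   ┃┃         
      ┃2  [.]─ ·          ┃┃         
      ┃                   ┃┃         
      ┃3               L  ┃┃         
      ┃                   ┃┃         
      ┃4   ·              ┃┃         
      ┗━━━━━━━━━━━━━━━━━━━┛┃         
        ┃                  ┃         


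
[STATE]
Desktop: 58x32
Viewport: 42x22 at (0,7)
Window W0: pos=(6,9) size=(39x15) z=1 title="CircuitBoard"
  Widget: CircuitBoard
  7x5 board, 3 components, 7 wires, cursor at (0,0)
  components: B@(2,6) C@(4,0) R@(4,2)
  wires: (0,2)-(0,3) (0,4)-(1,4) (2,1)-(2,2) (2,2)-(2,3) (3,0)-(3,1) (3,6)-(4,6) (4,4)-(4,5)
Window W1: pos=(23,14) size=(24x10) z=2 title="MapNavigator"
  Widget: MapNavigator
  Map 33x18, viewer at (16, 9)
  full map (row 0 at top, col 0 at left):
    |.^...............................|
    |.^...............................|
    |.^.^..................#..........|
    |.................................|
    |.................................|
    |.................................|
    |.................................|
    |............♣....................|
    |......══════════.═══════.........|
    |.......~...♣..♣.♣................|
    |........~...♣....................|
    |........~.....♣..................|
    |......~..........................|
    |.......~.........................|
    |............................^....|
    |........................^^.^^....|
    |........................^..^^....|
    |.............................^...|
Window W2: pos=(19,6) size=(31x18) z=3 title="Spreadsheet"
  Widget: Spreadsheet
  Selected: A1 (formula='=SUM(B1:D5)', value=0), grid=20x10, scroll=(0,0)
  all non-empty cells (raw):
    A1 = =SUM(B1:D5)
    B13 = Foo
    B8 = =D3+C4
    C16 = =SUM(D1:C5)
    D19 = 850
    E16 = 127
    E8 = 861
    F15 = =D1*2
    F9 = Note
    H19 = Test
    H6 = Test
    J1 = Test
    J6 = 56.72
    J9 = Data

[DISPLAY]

                   ┃ Spreadsheet          
                   ┠──────────────────────
      ┏━━━━━━━━━━━━┃A1: =SUM(B1:D5)       
      ┃ CircuitBoar┃       A       B      
      ┠────────────┃----------------------
      ┃   0 1 2 3 4┃  1      [0]       0  
      ┃0  [.]      ┃  2        0       0  
      ┃            ┃  3        0       0  
      ┃1           ┃  4        0       0  
      ┃            ┃  5        0       0  
      ┃2       · ─ ┃  6        0       0  
      ┃            ┃  7        0       0  
      ┃3   · ─ ·   ┃  8        0       0  
      ┃            ┃  9        0       0  
      ┃4   C       ┃ 10        0       0  
      ┃Cursor: (0,0┃ 11        0       0  
      ┗━━━━━━━━━━━━┗━━━━━━━━━━━━━━━━━━━━━━
                                          
                                          
                                          
                                          
                                          


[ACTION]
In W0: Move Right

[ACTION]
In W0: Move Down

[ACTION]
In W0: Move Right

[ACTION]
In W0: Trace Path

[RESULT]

                   ┃ Spreadsheet          
                   ┠──────────────────────
      ┏━━━━━━━━━━━━┃A1: =SUM(B1:D5)       
      ┃ CircuitBoar┃       A       B      
      ┠────────────┃----------------------
      ┃   0 1 2 3 4┃  1      [0]       0  
      ┃0           ┃  2        0       0  
      ┃            ┃  3        0       0  
      ┃1          [┃  4        0       0  
      ┃            ┃  5        0       0  
      ┃2       · ─ ┃  6        0       0  
      ┃            ┃  7        0       0  
      ┃3   · ─ ·   ┃  8        0       0  
      ┃            ┃  9        0       0  
      ┃4   C       ┃ 10        0       0  
      ┃Cursor: (1,2┃ 11        0       0  
      ┗━━━━━━━━━━━━┗━━━━━━━━━━━━━━━━━━━━━━
                                          
                                          
                                          
                                          
                                          


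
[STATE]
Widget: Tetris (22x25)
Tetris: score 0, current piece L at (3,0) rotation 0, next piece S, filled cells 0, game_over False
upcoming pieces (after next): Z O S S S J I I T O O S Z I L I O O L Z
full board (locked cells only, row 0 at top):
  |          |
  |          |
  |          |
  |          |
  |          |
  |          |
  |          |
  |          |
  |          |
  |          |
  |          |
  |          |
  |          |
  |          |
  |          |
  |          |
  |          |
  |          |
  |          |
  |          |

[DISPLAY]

     ▒    │Next:      
   ▒▒▒    │ ░░        
          │░░         
          │           
          │           
          │           
          │Score:     
          │0          
          │           
          │           
          │           
          │           
          │           
          │           
          │           
          │           
          │           
          │           
          │           
          │           
          │           
          │           
          │           
          │           
          │           


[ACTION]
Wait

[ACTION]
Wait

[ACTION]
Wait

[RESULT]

          │Next:      
          │ ░░        
          │░░         
     ▒    │           
   ▒▒▒    │           
          │           
          │Score:     
          │0          
          │           
          │           
          │           
          │           
          │           
          │           
          │           
          │           
          │           
          │           
          │           
          │           
          │           
          │           
          │           
          │           
          │           


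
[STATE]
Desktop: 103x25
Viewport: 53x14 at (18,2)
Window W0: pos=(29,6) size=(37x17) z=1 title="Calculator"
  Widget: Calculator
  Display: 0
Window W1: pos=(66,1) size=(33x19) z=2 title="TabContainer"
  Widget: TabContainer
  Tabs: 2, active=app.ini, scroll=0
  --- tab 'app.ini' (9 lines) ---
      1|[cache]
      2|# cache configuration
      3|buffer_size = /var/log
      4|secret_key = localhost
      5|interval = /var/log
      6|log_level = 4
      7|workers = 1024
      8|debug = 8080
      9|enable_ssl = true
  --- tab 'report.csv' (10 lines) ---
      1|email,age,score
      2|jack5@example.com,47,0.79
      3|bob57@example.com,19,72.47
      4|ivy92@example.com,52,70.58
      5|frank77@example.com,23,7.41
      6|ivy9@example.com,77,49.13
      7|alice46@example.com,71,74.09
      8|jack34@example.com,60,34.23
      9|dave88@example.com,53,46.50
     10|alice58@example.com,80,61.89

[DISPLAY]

                                                ┃ Tab
                                                ┠────
                                                ┃[app
                                                ┃────
           ┏━━━━━━━━━━━━━━━━━━━━━━━━━━━━━━━━━━━┓┃[cac
           ┃ Calculator                        ┃┃# ca
           ┠───────────────────────────────────┨┃buff
           ┃                                  0┃┃secr
           ┃┌───┬───┬───┬───┐                  ┃┃inte
           ┃│ 7 │ 8 │ 9 │ ÷ │                  ┃┃log_
           ┃├───┼───┼───┼───┤                  ┃┃work
           ┃│ 4 │ 5 │ 6 │ × │                  ┃┃debu
           ┃├───┼───┼───┼───┤                  ┃┃enab
           ┃│ 1 │ 2 │ 3 │ - │                  ┃┃    


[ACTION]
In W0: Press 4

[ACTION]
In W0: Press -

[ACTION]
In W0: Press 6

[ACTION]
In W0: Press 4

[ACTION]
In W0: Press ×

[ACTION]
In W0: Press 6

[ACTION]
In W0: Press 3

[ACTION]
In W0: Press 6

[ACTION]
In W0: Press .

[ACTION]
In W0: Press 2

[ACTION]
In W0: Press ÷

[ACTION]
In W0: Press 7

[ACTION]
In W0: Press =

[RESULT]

                                                ┃ Tab
                                                ┠────
                                                ┃[app
                                                ┃────
           ┏━━━━━━━━━━━━━━━━━━━━━━━━━━━━━━━━━━━┓┃[cac
           ┃ Calculator                        ┃┃# ca
           ┠───────────────────────────────────┨┃buff
           ┃                       -5453.142857┃┃secr
           ┃┌───┬───┬───┬───┐                  ┃┃inte
           ┃│ 7 │ 8 │ 9 │ ÷ │                  ┃┃log_
           ┃├───┼───┼───┼───┤                  ┃┃work
           ┃│ 4 │ 5 │ 6 │ × │                  ┃┃debu
           ┃├───┼───┼───┼───┤                  ┃┃enab
           ┃│ 1 │ 2 │ 3 │ - │                  ┃┃    


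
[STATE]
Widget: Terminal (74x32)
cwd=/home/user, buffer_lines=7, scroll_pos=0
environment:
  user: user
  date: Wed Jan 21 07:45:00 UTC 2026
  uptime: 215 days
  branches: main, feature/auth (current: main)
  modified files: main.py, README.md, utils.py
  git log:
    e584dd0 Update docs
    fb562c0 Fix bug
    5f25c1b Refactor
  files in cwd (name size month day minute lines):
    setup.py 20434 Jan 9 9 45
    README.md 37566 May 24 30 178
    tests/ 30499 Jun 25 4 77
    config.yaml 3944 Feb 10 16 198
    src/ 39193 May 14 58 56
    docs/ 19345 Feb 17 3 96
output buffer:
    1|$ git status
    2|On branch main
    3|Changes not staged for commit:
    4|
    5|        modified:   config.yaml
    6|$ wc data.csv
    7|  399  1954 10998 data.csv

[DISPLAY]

$ git status                                                              
On branch main                                                            
Changes not staged for commit:                                            
                                                                          
        modified:   config.yaml                                           
$ wc data.csv                                                             
  399  1954 10998 data.csv                                                
$ █                                                                       
                                                                          
                                                                          
                                                                          
                                                                          
                                                                          
                                                                          
                                                                          
                                                                          
                                                                          
                                                                          
                                                                          
                                                                          
                                                                          
                                                                          
                                                                          
                                                                          
                                                                          
                                                                          
                                                                          
                                                                          
                                                                          
                                                                          
                                                                          
                                                                          


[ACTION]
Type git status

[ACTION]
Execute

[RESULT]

$ git status                                                              
On branch main                                                            
Changes not staged for commit:                                            
                                                                          
        modified:   config.yaml                                           
$ wc data.csv                                                             
  399  1954 10998 data.csv                                                
$ git status                                                              
On branch main                                                            
Changes not staged for commit:                                            
                                                                          
        modified:   main.py                                               
        modified:   README.md                                             
        modified:   utils.py                                              
$ █                                                                       
                                                                          
                                                                          
                                                                          
                                                                          
                                                                          
                                                                          
                                                                          
                                                                          
                                                                          
                                                                          
                                                                          
                                                                          
                                                                          
                                                                          
                                                                          
                                                                          
                                                                          


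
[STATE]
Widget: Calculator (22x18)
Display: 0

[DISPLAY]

                     0
┌───┬───┬───┬───┐     
│ 7 │ 8 │ 9 │ ÷ │     
├───┼───┼───┼───┤     
│ 4 │ 5 │ 6 │ × │     
├───┼───┼───┼───┤     
│ 1 │ 2 │ 3 │ - │     
├───┼───┼───┼───┤     
│ 0 │ . │ = │ + │     
├───┼───┼───┼───┤     
│ C │ MC│ MR│ M+│     
└───┴───┴───┴───┘     
                      
                      
                      
                      
                      
                      


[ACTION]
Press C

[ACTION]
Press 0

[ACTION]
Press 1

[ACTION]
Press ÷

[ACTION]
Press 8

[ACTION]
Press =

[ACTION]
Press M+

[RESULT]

                 0.125
┌───┬───┬───┬───┐     
│ 7 │ 8 │ 9 │ ÷ │     
├───┼───┼───┼───┤     
│ 4 │ 5 │ 6 │ × │     
├───┼───┼───┼───┤     
│ 1 │ 2 │ 3 │ - │     
├───┼───┼───┼───┤     
│ 0 │ . │ = │ + │     
├───┼───┼───┼───┤     
│ C │ MC│ MR│ M+│     
└───┴───┴───┴───┘     
                      
                      
                      
                      
                      
                      


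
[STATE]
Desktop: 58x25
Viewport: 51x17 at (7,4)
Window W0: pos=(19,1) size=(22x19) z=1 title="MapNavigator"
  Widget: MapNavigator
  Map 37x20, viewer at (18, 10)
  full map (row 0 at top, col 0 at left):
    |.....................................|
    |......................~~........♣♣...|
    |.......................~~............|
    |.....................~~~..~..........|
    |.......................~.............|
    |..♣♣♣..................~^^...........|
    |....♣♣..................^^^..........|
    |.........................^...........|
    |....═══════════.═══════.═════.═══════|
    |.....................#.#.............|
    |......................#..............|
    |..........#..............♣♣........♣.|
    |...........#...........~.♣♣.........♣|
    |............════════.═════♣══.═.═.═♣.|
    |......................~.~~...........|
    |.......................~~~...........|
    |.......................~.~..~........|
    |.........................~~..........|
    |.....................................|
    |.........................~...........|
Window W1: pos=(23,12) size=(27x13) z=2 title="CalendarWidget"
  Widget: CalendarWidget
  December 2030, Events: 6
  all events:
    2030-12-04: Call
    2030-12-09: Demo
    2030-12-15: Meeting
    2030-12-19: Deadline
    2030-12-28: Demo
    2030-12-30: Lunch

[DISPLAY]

            ┃.............~~~..~.┃                 
            ┃...............~....┃                 
            ┃...............~^^..┃                 
            ┃................^^^.┃                 
            ┃.................^..┃                 
            ┃═══════.═══════.════┃                 
            ┃.............#.#....┃                 
            ┃..........@...#.....┃                 
            ┃..#┏━━━━━━━━━━━━━━━━━━━━━━━━━┓        
            ┃...┃ CalendarWidget          ┃        
            ┃...┠─────────────────────────┨        
            ┃...┃      December 2030      ┃        
            ┃...┃Mo Tu We Th Fr Sa Su     ┃        
            ┃...┃                   1     ┃        
            ┃...┃ 2  3  4*  5  6  7  8    ┃        
            ┗━━━┃ 9* 10 11 12 13 14 15*   ┃        
                ┃16 17 18 19* 20 21 22    ┃        


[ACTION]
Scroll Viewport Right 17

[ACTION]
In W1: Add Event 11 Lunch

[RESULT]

            ┃.............~~~..~.┃                 
            ┃...............~....┃                 
            ┃...............~^^..┃                 
            ┃................^^^.┃                 
            ┃.................^..┃                 
            ┃═══════.═══════.════┃                 
            ┃.............#.#....┃                 
            ┃..........@...#.....┃                 
            ┃..#┏━━━━━━━━━━━━━━━━━━━━━━━━━┓        
            ┃...┃ CalendarWidget          ┃        
            ┃...┠─────────────────────────┨        
            ┃...┃      December 2030      ┃        
            ┃...┃Mo Tu We Th Fr Sa Su     ┃        
            ┃...┃                   1     ┃        
            ┃...┃ 2  3  4*  5  6  7  8    ┃        
            ┗━━━┃ 9* 10 11* 12 13 14 15*  ┃        
                ┃16 17 18 19* 20 21 22    ┃        


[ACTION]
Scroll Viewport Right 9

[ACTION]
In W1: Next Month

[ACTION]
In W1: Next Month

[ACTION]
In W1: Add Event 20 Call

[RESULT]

            ┃.............~~~..~.┃                 
            ┃...............~....┃                 
            ┃...............~^^..┃                 
            ┃................^^^.┃                 
            ┃.................^..┃                 
            ┃═══════.═══════.════┃                 
            ┃.............#.#....┃                 
            ┃..........@...#.....┃                 
            ┃..#┏━━━━━━━━━━━━━━━━━━━━━━━━━┓        
            ┃...┃ CalendarWidget          ┃        
            ┃...┠─────────────────────────┨        
            ┃...┃      February 2031      ┃        
            ┃...┃Mo Tu We Th Fr Sa Su     ┃        
            ┃...┃                1  2     ┃        
            ┃...┃ 3  4  5  6  7  8  9     ┃        
            ┗━━━┃10 11 12 13 14 15 16     ┃        
                ┃17 18 19 20* 21 22 23    ┃        


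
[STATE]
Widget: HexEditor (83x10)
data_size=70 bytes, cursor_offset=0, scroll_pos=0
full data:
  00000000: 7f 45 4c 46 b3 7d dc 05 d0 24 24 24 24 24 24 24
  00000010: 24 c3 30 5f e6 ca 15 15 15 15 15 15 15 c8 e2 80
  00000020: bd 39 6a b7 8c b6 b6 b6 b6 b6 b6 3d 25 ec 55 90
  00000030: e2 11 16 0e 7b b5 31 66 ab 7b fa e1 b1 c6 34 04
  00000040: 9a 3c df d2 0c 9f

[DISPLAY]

00000000  7F 45 4c 46 b3 7d dc 05  d0 24 24 24 24 24 24 24  |.ELF.}...$$$$$$$|     
00000010  24 c3 30 5f e6 ca 15 15  15 15 15 15 15 c8 e2 80  |$.0_............|     
00000020  bd 39 6a b7 8c b6 b6 b6  b6 b6 b6 3d 25 ec 55 90  |.9j........=%.U.|     
00000030  e2 11 16 0e 7b b5 31 66  ab 7b fa e1 b1 c6 34 04  |....{.1f.{....4.|     
00000040  9a 3c df d2 0c 9f                                 |.<....          |     
                                                                                   
                                                                                   
                                                                                   
                                                                                   
                                                                                   


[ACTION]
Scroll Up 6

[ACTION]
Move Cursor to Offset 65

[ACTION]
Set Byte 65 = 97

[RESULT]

00000000  7f 45 4c 46 b3 7d dc 05  d0 24 24 24 24 24 24 24  |.ELF.}...$$$$$$$|     
00000010  24 c3 30 5f e6 ca 15 15  15 15 15 15 15 c8 e2 80  |$.0_............|     
00000020  bd 39 6a b7 8c b6 b6 b6  b6 b6 b6 3d 25 ec 55 90  |.9j........=%.U.|     
00000030  e2 11 16 0e 7b b5 31 66  ab 7b fa e1 b1 c6 34 04  |....{.1f.{....4.|     
00000040  9a 97 df d2 0c 9f                                 |......          |     
                                                                                   
                                                                                   
                                                                                   
                                                                                   
                                                                                   


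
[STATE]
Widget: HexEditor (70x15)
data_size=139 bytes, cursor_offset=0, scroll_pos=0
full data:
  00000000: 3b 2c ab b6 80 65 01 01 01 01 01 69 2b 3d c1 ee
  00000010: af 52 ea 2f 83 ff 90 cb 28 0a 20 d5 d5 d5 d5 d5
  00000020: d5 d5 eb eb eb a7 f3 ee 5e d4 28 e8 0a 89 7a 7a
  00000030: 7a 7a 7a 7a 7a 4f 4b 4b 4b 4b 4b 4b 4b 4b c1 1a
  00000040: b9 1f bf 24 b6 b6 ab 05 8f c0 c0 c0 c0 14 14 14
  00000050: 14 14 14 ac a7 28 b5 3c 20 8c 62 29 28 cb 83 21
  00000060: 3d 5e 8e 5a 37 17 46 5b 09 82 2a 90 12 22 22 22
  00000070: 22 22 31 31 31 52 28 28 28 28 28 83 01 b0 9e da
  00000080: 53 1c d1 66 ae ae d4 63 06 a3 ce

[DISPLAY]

00000000  3B 2c ab b6 80 65 01 01  01 01 01 69 2b 3d c1 ee  |;,...e...
00000010  af 52 ea 2f 83 ff 90 cb  28 0a 20 d5 d5 d5 d5 d5  |.R./....(
00000020  d5 d5 eb eb eb a7 f3 ee  5e d4 28 e8 0a 89 7a 7a  |........^
00000030  7a 7a 7a 7a 7a 4f 4b 4b  4b 4b 4b 4b 4b 4b c1 1a  |zzzzzOKKK
00000040  b9 1f bf 24 b6 b6 ab 05  8f c0 c0 c0 c0 14 14 14  |...$.....
00000050  14 14 14 ac a7 28 b5 3c  20 8c 62 29 28 cb 83 21  |.....(.< 
00000060  3d 5e 8e 5a 37 17 46 5b  09 82 2a 90 12 22 22 22  |=^.Z7.F[.
00000070  22 22 31 31 31 52 28 28  28 28 28 83 01 b0 9e da  |""111R(((
00000080  53 1c d1 66 ae ae d4 63  06 a3 ce                 |S..f...c.
                                                                      
                                                                      
                                                                      
                                                                      
                                                                      
                                                                      


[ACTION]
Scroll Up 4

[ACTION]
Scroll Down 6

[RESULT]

00000060  3d 5e 8e 5a 37 17 46 5b  09 82 2a 90 12 22 22 22  |=^.Z7.F[.
00000070  22 22 31 31 31 52 28 28  28 28 28 83 01 b0 9e da  |""111R(((
00000080  53 1c d1 66 ae ae d4 63  06 a3 ce                 |S..f...c.
                                                                      
                                                                      
                                                                      
                                                                      
                                                                      
                                                                      
                                                                      
                                                                      
                                                                      
                                                                      
                                                                      
                                                                      


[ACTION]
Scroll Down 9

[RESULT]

00000080  53 1c d1 66 ae ae d4 63  06 a3 ce                 |S..f...c.
                                                                      
                                                                      
                                                                      
                                                                      
                                                                      
                                                                      
                                                                      
                                                                      
                                                                      
                                                                      
                                                                      
                                                                      
                                                                      
                                                                      


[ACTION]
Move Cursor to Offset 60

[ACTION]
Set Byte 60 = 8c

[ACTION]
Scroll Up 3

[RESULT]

00000050  14 14 14 ac a7 28 b5 3c  20 8c 62 29 28 cb 83 21  |.....(.< 
00000060  3d 5e 8e 5a 37 17 46 5b  09 82 2a 90 12 22 22 22  |=^.Z7.F[.
00000070  22 22 31 31 31 52 28 28  28 28 28 83 01 b0 9e da  |""111R(((
00000080  53 1c d1 66 ae ae d4 63  06 a3 ce                 |S..f...c.
                                                                      
                                                                      
                                                                      
                                                                      
                                                                      
                                                                      
                                                                      
                                                                      
                                                                      
                                                                      
                                                                      


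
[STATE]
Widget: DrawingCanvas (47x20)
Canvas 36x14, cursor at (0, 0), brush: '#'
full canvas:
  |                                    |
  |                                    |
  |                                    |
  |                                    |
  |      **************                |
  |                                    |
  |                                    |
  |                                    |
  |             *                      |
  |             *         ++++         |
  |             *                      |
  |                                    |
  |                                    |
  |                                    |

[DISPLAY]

+                                              
                                               
                                               
                                               
      **************                           
                                               
                                               
                                               
             *                                 
             *         ++++                    
             *                                 
                                               
                                               
                                               
                                               
                                               
                                               
                                               
                                               
                                               


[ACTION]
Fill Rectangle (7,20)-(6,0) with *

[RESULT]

+                                              
                                               
                                               
                                               
      **************                           
                                               
*********************                          
*********************                          
             *                                 
             *         ++++                    
             *                                 
                                               
                                               
                                               
                                               
                                               
                                               
                                               
                                               
                                               


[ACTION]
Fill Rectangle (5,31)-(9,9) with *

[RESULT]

+                                              
                                               
                                               
                                               
      **************                           
         ***********************               
********************************               
********************************               
         ***********************               
         ***********************               
             *                                 
                                               
                                               
                                               
                                               
                                               
                                               
                                               
                                               
                                               


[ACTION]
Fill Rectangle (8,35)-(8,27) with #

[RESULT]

+                                              
                                               
                                               
                                               
      **************                           
         ***********************               
********************************               
********************************               
         ******************#########           
         ***********************               
             *                                 
                                               
                                               
                                               
                                               
                                               
                                               
                                               
                                               
                                               


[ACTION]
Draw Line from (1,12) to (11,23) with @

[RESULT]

+                                              
            @                                  
             @                                 
              @                                
      *********@****                           
         *******@***************               
*****************@@*************               
*******************@************               
         ***********@******#########           
         ************@**********               
             *        @                        
                       @                       
                                               
                                               
                                               
                                               
                                               
                                               
                                               
                                               


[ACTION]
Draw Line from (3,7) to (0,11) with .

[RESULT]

+          .                                   
          . @                                  
        ..   @                                 
       .      @                                
      *********@****                           
         *******@***************               
*****************@@*************               
*******************@************               
         ***********@******#########           
         ************@**********               
             *        @                        
                       @                       
                                               
                                               
                                               
                                               
                                               
                                               
                                               
                                               


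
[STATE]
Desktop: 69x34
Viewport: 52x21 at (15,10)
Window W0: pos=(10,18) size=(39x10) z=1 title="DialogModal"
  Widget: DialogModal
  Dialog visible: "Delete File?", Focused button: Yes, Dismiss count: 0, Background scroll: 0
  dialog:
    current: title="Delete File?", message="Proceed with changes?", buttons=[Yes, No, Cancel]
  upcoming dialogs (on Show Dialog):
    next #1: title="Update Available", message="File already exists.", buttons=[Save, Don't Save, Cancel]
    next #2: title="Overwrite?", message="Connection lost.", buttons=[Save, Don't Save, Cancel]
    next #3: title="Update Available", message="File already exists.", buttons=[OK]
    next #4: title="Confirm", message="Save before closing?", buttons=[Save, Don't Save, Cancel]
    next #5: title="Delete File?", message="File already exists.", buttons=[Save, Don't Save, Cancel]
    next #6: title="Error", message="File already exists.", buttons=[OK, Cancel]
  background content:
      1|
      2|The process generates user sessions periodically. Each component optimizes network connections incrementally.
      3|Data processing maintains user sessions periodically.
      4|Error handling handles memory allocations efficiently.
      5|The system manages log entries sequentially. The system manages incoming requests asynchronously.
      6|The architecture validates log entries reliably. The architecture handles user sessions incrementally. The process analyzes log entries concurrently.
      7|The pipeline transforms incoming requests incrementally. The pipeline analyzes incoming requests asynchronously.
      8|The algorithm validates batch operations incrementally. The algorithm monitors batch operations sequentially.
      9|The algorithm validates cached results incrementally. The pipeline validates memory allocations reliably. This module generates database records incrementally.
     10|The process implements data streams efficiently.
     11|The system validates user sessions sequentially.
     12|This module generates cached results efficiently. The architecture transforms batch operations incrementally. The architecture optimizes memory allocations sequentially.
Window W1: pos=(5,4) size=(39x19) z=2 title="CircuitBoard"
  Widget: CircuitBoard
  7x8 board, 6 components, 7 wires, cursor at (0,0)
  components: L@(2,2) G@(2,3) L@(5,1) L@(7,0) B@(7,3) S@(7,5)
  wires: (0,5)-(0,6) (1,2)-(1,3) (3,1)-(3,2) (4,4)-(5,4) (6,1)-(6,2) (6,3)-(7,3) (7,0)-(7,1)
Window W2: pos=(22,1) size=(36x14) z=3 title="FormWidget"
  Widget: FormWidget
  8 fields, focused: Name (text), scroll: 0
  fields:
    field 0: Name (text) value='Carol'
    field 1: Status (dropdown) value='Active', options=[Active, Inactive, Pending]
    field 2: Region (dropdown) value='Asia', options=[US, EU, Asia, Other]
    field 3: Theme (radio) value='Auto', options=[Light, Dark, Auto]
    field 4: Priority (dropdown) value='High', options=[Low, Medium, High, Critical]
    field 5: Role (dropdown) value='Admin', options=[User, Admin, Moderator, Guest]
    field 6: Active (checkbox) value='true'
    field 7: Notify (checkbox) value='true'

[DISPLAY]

   · ─ ┃  Active:     [x]                 ┃         
       ┃  Notify:     [x]                 ┃         
   L   ┃                                  ┃         
       ┃                                  ┃         
 ─ ·   ┗━━━━━━━━━━━━━━━━━━━━━━━━━━━━━━━━━━┛         
                            ┃                       
           ·                ┃                       
           │                ┃                       
           ·                ┃━━━━┓                  
                            ┃    ┃                  
 ─ ·   ·                    ┃────┨                  
       │                    ┃    ┃                  
━━━━━━━━━━━━━━━━━━━━━━━━━━━━┛ns p┃                  
 p│ Proceed with changes? │sessio┃                  
r │  [Yes]  No   Cancel   │llocat┃                  
sy└───────────────────────┘sequen┃                  
architecture validates log entrie┃                  
━━━━━━━━━━━━━━━━━━━━━━━━━━━━━━━━━┛                  
                                                    
                                                    
                                                    


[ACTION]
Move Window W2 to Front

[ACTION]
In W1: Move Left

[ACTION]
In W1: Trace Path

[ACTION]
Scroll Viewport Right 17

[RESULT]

 · ─ ┃  Active:     [x]                 ┃           
     ┃  Notify:     [x]                 ┃           
 L   ┃                                  ┃           
     ┃                                  ┃           
 ·   ┗━━━━━━━━━━━━━━━━━━━━━━━━━━━━━━━━━━┛           
                          ┃                         
         ·                ┃                         
         │                ┃                         
         ·                ┃━━━━┓                    
                          ┃    ┃                    
 ·   ·                    ┃────┨                    
     │                    ┃    ┃                    
━━━━━━━━━━━━━━━━━━━━━━━━━━┛ns p┃                    
│ Proceed with changes? │sessio┃                    
│  [Yes]  No   Cancel   │llocat┃                    
└───────────────────────┘sequen┃                    
chitecture validates log entrie┃                    
━━━━━━━━━━━━━━━━━━━━━━━━━━━━━━━┛                    
                                                    
                                                    
                                                    
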